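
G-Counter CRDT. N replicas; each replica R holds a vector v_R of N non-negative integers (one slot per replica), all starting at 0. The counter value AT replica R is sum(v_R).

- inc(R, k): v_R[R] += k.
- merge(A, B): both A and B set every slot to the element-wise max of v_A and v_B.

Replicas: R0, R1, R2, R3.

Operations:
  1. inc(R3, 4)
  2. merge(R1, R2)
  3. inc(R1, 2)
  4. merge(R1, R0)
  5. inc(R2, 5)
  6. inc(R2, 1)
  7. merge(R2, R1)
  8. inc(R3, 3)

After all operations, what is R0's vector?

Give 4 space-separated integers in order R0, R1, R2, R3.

Op 1: inc R3 by 4 -> R3=(0,0,0,4) value=4
Op 2: merge R1<->R2 -> R1=(0,0,0,0) R2=(0,0,0,0)
Op 3: inc R1 by 2 -> R1=(0,2,0,0) value=2
Op 4: merge R1<->R0 -> R1=(0,2,0,0) R0=(0,2,0,0)
Op 5: inc R2 by 5 -> R2=(0,0,5,0) value=5
Op 6: inc R2 by 1 -> R2=(0,0,6,0) value=6
Op 7: merge R2<->R1 -> R2=(0,2,6,0) R1=(0,2,6,0)
Op 8: inc R3 by 3 -> R3=(0,0,0,7) value=7

Answer: 0 2 0 0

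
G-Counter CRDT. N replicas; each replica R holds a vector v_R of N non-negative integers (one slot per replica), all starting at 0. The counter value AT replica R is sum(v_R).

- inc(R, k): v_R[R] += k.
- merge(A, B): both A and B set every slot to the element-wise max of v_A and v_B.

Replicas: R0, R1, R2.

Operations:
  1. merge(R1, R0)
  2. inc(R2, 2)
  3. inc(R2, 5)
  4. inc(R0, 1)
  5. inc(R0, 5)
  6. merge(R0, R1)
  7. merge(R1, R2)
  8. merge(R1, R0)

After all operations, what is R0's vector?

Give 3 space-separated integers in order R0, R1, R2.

Op 1: merge R1<->R0 -> R1=(0,0,0) R0=(0,0,0)
Op 2: inc R2 by 2 -> R2=(0,0,2) value=2
Op 3: inc R2 by 5 -> R2=(0,0,7) value=7
Op 4: inc R0 by 1 -> R0=(1,0,0) value=1
Op 5: inc R0 by 5 -> R0=(6,0,0) value=6
Op 6: merge R0<->R1 -> R0=(6,0,0) R1=(6,0,0)
Op 7: merge R1<->R2 -> R1=(6,0,7) R2=(6,0,7)
Op 8: merge R1<->R0 -> R1=(6,0,7) R0=(6,0,7)

Answer: 6 0 7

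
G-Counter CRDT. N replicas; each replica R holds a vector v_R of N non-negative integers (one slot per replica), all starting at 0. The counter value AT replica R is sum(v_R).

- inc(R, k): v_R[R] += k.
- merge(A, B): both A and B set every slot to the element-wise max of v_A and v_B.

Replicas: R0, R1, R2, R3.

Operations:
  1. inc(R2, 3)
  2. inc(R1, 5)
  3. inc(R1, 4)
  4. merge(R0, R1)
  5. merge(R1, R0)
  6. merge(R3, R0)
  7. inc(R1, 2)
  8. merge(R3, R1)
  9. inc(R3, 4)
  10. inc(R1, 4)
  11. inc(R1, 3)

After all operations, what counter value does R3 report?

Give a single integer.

Answer: 15

Derivation:
Op 1: inc R2 by 3 -> R2=(0,0,3,0) value=3
Op 2: inc R1 by 5 -> R1=(0,5,0,0) value=5
Op 3: inc R1 by 4 -> R1=(0,9,0,0) value=9
Op 4: merge R0<->R1 -> R0=(0,9,0,0) R1=(0,9,0,0)
Op 5: merge R1<->R0 -> R1=(0,9,0,0) R0=(0,9,0,0)
Op 6: merge R3<->R0 -> R3=(0,9,0,0) R0=(0,9,0,0)
Op 7: inc R1 by 2 -> R1=(0,11,0,0) value=11
Op 8: merge R3<->R1 -> R3=(0,11,0,0) R1=(0,11,0,0)
Op 9: inc R3 by 4 -> R3=(0,11,0,4) value=15
Op 10: inc R1 by 4 -> R1=(0,15,0,0) value=15
Op 11: inc R1 by 3 -> R1=(0,18,0,0) value=18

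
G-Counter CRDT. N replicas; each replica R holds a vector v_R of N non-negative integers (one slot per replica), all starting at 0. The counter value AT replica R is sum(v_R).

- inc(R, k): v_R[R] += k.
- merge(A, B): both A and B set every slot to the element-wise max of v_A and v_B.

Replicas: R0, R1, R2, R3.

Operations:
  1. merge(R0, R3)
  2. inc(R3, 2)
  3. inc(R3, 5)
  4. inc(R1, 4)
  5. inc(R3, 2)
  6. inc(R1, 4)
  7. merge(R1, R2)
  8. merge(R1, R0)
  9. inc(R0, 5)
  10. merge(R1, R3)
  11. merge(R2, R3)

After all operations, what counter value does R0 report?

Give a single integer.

Answer: 13

Derivation:
Op 1: merge R0<->R3 -> R0=(0,0,0,0) R3=(0,0,0,0)
Op 2: inc R3 by 2 -> R3=(0,0,0,2) value=2
Op 3: inc R3 by 5 -> R3=(0,0,0,7) value=7
Op 4: inc R1 by 4 -> R1=(0,4,0,0) value=4
Op 5: inc R3 by 2 -> R3=(0,0,0,9) value=9
Op 6: inc R1 by 4 -> R1=(0,8,0,0) value=8
Op 7: merge R1<->R2 -> R1=(0,8,0,0) R2=(0,8,0,0)
Op 8: merge R1<->R0 -> R1=(0,8,0,0) R0=(0,8,0,0)
Op 9: inc R0 by 5 -> R0=(5,8,0,0) value=13
Op 10: merge R1<->R3 -> R1=(0,8,0,9) R3=(0,8,0,9)
Op 11: merge R2<->R3 -> R2=(0,8,0,9) R3=(0,8,0,9)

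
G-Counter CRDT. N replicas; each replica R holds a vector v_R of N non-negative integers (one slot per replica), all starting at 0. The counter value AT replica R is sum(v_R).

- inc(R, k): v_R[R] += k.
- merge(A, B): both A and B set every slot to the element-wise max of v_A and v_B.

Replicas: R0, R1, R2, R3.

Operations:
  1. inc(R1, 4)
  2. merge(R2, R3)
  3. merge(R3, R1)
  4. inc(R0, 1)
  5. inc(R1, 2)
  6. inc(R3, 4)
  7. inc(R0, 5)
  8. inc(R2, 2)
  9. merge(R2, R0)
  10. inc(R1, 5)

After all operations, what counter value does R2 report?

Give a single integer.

Answer: 8

Derivation:
Op 1: inc R1 by 4 -> R1=(0,4,0,0) value=4
Op 2: merge R2<->R3 -> R2=(0,0,0,0) R3=(0,0,0,0)
Op 3: merge R3<->R1 -> R3=(0,4,0,0) R1=(0,4,0,0)
Op 4: inc R0 by 1 -> R0=(1,0,0,0) value=1
Op 5: inc R1 by 2 -> R1=(0,6,0,0) value=6
Op 6: inc R3 by 4 -> R3=(0,4,0,4) value=8
Op 7: inc R0 by 5 -> R0=(6,0,0,0) value=6
Op 8: inc R2 by 2 -> R2=(0,0,2,0) value=2
Op 9: merge R2<->R0 -> R2=(6,0,2,0) R0=(6,0,2,0)
Op 10: inc R1 by 5 -> R1=(0,11,0,0) value=11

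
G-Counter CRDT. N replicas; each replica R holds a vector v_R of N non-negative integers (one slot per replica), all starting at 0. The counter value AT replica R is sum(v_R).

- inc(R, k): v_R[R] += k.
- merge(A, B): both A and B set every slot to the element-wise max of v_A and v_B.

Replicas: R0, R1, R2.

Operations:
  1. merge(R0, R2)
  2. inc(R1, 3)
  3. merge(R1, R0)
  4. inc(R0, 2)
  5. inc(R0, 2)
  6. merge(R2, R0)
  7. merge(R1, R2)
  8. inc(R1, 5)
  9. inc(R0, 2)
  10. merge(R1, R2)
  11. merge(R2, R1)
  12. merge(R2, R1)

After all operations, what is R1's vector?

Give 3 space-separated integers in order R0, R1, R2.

Answer: 4 8 0

Derivation:
Op 1: merge R0<->R2 -> R0=(0,0,0) R2=(0,0,0)
Op 2: inc R1 by 3 -> R1=(0,3,0) value=3
Op 3: merge R1<->R0 -> R1=(0,3,0) R0=(0,3,0)
Op 4: inc R0 by 2 -> R0=(2,3,0) value=5
Op 5: inc R0 by 2 -> R0=(4,3,0) value=7
Op 6: merge R2<->R0 -> R2=(4,3,0) R0=(4,3,0)
Op 7: merge R1<->R2 -> R1=(4,3,0) R2=(4,3,0)
Op 8: inc R1 by 5 -> R1=(4,8,0) value=12
Op 9: inc R0 by 2 -> R0=(6,3,0) value=9
Op 10: merge R1<->R2 -> R1=(4,8,0) R2=(4,8,0)
Op 11: merge R2<->R1 -> R2=(4,8,0) R1=(4,8,0)
Op 12: merge R2<->R1 -> R2=(4,8,0) R1=(4,8,0)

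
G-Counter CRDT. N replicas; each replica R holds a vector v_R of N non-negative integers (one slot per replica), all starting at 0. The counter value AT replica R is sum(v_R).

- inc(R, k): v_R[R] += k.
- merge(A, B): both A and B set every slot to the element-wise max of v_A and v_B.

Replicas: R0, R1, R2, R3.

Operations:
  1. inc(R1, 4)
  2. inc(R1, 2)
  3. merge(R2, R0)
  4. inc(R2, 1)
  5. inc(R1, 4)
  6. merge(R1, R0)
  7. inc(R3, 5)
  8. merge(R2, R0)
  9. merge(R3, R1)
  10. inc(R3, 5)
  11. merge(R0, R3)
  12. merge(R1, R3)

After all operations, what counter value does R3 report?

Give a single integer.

Op 1: inc R1 by 4 -> R1=(0,4,0,0) value=4
Op 2: inc R1 by 2 -> R1=(0,6,0,0) value=6
Op 3: merge R2<->R0 -> R2=(0,0,0,0) R0=(0,0,0,0)
Op 4: inc R2 by 1 -> R2=(0,0,1,0) value=1
Op 5: inc R1 by 4 -> R1=(0,10,0,0) value=10
Op 6: merge R1<->R0 -> R1=(0,10,0,0) R0=(0,10,0,0)
Op 7: inc R3 by 5 -> R3=(0,0,0,5) value=5
Op 8: merge R2<->R0 -> R2=(0,10,1,0) R0=(0,10,1,0)
Op 9: merge R3<->R1 -> R3=(0,10,0,5) R1=(0,10,0,5)
Op 10: inc R3 by 5 -> R3=(0,10,0,10) value=20
Op 11: merge R0<->R3 -> R0=(0,10,1,10) R3=(0,10,1,10)
Op 12: merge R1<->R3 -> R1=(0,10,1,10) R3=(0,10,1,10)

Answer: 21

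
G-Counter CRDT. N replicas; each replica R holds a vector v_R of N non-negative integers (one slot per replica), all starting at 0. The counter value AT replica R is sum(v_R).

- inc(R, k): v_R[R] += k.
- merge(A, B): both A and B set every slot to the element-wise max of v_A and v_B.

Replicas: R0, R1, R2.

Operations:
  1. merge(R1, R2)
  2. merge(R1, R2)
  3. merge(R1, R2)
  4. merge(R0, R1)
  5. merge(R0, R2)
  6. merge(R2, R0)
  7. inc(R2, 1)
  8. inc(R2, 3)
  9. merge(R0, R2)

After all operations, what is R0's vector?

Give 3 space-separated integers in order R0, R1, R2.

Op 1: merge R1<->R2 -> R1=(0,0,0) R2=(0,0,0)
Op 2: merge R1<->R2 -> R1=(0,0,0) R2=(0,0,0)
Op 3: merge R1<->R2 -> R1=(0,0,0) R2=(0,0,0)
Op 4: merge R0<->R1 -> R0=(0,0,0) R1=(0,0,0)
Op 5: merge R0<->R2 -> R0=(0,0,0) R2=(0,0,0)
Op 6: merge R2<->R0 -> R2=(0,0,0) R0=(0,0,0)
Op 7: inc R2 by 1 -> R2=(0,0,1) value=1
Op 8: inc R2 by 3 -> R2=(0,0,4) value=4
Op 9: merge R0<->R2 -> R0=(0,0,4) R2=(0,0,4)

Answer: 0 0 4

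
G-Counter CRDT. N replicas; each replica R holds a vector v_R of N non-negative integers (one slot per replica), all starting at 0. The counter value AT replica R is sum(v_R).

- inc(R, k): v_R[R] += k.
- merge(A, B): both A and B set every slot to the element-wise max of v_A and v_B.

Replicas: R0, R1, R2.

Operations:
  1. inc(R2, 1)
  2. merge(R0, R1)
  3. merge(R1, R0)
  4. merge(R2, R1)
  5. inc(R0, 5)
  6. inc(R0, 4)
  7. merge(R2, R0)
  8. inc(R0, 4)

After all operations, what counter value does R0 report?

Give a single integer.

Op 1: inc R2 by 1 -> R2=(0,0,1) value=1
Op 2: merge R0<->R1 -> R0=(0,0,0) R1=(0,0,0)
Op 3: merge R1<->R0 -> R1=(0,0,0) R0=(0,0,0)
Op 4: merge R2<->R1 -> R2=(0,0,1) R1=(0,0,1)
Op 5: inc R0 by 5 -> R0=(5,0,0) value=5
Op 6: inc R0 by 4 -> R0=(9,0,0) value=9
Op 7: merge R2<->R0 -> R2=(9,0,1) R0=(9,0,1)
Op 8: inc R0 by 4 -> R0=(13,0,1) value=14

Answer: 14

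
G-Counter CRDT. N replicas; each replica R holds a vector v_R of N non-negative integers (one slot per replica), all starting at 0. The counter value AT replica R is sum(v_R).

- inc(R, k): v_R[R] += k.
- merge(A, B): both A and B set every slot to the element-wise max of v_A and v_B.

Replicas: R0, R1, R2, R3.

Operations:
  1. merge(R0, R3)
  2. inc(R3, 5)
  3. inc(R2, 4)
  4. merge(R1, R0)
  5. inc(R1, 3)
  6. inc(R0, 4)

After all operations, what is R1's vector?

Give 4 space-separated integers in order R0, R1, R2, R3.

Op 1: merge R0<->R3 -> R0=(0,0,0,0) R3=(0,0,0,0)
Op 2: inc R3 by 5 -> R3=(0,0,0,5) value=5
Op 3: inc R2 by 4 -> R2=(0,0,4,0) value=4
Op 4: merge R1<->R0 -> R1=(0,0,0,0) R0=(0,0,0,0)
Op 5: inc R1 by 3 -> R1=(0,3,0,0) value=3
Op 6: inc R0 by 4 -> R0=(4,0,0,0) value=4

Answer: 0 3 0 0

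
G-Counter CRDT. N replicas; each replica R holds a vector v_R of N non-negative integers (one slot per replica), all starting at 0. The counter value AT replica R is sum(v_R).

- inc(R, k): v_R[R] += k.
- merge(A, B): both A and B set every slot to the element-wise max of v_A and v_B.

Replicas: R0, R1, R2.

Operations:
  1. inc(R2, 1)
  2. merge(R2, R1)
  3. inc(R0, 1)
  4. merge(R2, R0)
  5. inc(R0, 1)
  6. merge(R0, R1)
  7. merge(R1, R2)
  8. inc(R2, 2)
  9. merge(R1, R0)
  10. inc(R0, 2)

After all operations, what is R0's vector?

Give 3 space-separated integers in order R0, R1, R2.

Op 1: inc R2 by 1 -> R2=(0,0,1) value=1
Op 2: merge R2<->R1 -> R2=(0,0,1) R1=(0,0,1)
Op 3: inc R0 by 1 -> R0=(1,0,0) value=1
Op 4: merge R2<->R0 -> R2=(1,0,1) R0=(1,0,1)
Op 5: inc R0 by 1 -> R0=(2,0,1) value=3
Op 6: merge R0<->R1 -> R0=(2,0,1) R1=(2,0,1)
Op 7: merge R1<->R2 -> R1=(2,0,1) R2=(2,0,1)
Op 8: inc R2 by 2 -> R2=(2,0,3) value=5
Op 9: merge R1<->R0 -> R1=(2,0,1) R0=(2,0,1)
Op 10: inc R0 by 2 -> R0=(4,0,1) value=5

Answer: 4 0 1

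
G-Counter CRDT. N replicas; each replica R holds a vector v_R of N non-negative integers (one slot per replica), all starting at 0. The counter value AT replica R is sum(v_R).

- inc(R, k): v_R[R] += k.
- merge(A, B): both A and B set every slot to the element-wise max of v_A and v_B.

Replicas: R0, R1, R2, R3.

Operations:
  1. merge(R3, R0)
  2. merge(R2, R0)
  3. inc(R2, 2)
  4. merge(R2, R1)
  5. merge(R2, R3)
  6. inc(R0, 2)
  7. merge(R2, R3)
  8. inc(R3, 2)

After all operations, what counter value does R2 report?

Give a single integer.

Op 1: merge R3<->R0 -> R3=(0,0,0,0) R0=(0,0,0,0)
Op 2: merge R2<->R0 -> R2=(0,0,0,0) R0=(0,0,0,0)
Op 3: inc R2 by 2 -> R2=(0,0,2,0) value=2
Op 4: merge R2<->R1 -> R2=(0,0,2,0) R1=(0,0,2,0)
Op 5: merge R2<->R3 -> R2=(0,0,2,0) R3=(0,0,2,0)
Op 6: inc R0 by 2 -> R0=(2,0,0,0) value=2
Op 7: merge R2<->R3 -> R2=(0,0,2,0) R3=(0,0,2,0)
Op 8: inc R3 by 2 -> R3=(0,0,2,2) value=4

Answer: 2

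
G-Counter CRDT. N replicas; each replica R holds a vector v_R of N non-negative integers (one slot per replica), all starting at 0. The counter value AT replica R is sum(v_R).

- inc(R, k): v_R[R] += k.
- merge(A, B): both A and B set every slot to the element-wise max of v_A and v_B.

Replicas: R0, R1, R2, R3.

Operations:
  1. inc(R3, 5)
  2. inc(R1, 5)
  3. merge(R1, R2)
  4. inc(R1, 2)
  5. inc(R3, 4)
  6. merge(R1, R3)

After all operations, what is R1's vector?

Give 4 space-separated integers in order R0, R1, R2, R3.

Op 1: inc R3 by 5 -> R3=(0,0,0,5) value=5
Op 2: inc R1 by 5 -> R1=(0,5,0,0) value=5
Op 3: merge R1<->R2 -> R1=(0,5,0,0) R2=(0,5,0,0)
Op 4: inc R1 by 2 -> R1=(0,7,0,0) value=7
Op 5: inc R3 by 4 -> R3=(0,0,0,9) value=9
Op 6: merge R1<->R3 -> R1=(0,7,0,9) R3=(0,7,0,9)

Answer: 0 7 0 9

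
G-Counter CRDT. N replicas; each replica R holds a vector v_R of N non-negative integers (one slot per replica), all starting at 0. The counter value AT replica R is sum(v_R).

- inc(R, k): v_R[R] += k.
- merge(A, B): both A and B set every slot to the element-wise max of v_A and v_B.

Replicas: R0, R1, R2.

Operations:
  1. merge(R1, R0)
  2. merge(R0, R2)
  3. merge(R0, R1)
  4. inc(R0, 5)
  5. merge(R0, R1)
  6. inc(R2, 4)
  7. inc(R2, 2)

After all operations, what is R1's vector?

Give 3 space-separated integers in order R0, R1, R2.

Op 1: merge R1<->R0 -> R1=(0,0,0) R0=(0,0,0)
Op 2: merge R0<->R2 -> R0=(0,0,0) R2=(0,0,0)
Op 3: merge R0<->R1 -> R0=(0,0,0) R1=(0,0,0)
Op 4: inc R0 by 5 -> R0=(5,0,0) value=5
Op 5: merge R0<->R1 -> R0=(5,0,0) R1=(5,0,0)
Op 6: inc R2 by 4 -> R2=(0,0,4) value=4
Op 7: inc R2 by 2 -> R2=(0,0,6) value=6

Answer: 5 0 0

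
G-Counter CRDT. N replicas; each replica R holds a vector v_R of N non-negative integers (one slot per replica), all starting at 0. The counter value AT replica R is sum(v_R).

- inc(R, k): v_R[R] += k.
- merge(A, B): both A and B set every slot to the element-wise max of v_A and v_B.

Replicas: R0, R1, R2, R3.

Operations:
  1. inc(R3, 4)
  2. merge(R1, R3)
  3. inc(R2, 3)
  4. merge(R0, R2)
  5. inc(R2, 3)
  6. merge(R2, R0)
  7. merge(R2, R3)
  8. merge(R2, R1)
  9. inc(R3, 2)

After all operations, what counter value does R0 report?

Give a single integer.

Answer: 6

Derivation:
Op 1: inc R3 by 4 -> R3=(0,0,0,4) value=4
Op 2: merge R1<->R3 -> R1=(0,0,0,4) R3=(0,0,0,4)
Op 3: inc R2 by 3 -> R2=(0,0,3,0) value=3
Op 4: merge R0<->R2 -> R0=(0,0,3,0) R2=(0,0,3,0)
Op 5: inc R2 by 3 -> R2=(0,0,6,0) value=6
Op 6: merge R2<->R0 -> R2=(0,0,6,0) R0=(0,0,6,0)
Op 7: merge R2<->R3 -> R2=(0,0,6,4) R3=(0,0,6,4)
Op 8: merge R2<->R1 -> R2=(0,0,6,4) R1=(0,0,6,4)
Op 9: inc R3 by 2 -> R3=(0,0,6,6) value=12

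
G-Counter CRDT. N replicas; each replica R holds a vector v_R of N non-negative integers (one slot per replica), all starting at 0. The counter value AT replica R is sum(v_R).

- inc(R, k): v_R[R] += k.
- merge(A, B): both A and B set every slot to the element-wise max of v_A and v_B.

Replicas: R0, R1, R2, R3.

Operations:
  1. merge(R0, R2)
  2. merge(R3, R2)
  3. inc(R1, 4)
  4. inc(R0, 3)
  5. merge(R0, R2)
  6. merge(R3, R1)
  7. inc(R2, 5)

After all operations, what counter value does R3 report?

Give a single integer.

Answer: 4

Derivation:
Op 1: merge R0<->R2 -> R0=(0,0,0,0) R2=(0,0,0,0)
Op 2: merge R3<->R2 -> R3=(0,0,0,0) R2=(0,0,0,0)
Op 3: inc R1 by 4 -> R1=(0,4,0,0) value=4
Op 4: inc R0 by 3 -> R0=(3,0,0,0) value=3
Op 5: merge R0<->R2 -> R0=(3,0,0,0) R2=(3,0,0,0)
Op 6: merge R3<->R1 -> R3=(0,4,0,0) R1=(0,4,0,0)
Op 7: inc R2 by 5 -> R2=(3,0,5,0) value=8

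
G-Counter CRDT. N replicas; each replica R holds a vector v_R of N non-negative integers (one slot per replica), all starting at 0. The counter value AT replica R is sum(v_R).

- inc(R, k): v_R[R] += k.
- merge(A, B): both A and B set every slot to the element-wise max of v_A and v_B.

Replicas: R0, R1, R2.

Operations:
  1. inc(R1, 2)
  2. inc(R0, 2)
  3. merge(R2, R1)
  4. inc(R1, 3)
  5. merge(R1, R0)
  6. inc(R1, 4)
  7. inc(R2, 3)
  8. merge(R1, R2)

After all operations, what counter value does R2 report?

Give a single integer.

Answer: 14

Derivation:
Op 1: inc R1 by 2 -> R1=(0,2,0) value=2
Op 2: inc R0 by 2 -> R0=(2,0,0) value=2
Op 3: merge R2<->R1 -> R2=(0,2,0) R1=(0,2,0)
Op 4: inc R1 by 3 -> R1=(0,5,0) value=5
Op 5: merge R1<->R0 -> R1=(2,5,0) R0=(2,5,0)
Op 6: inc R1 by 4 -> R1=(2,9,0) value=11
Op 7: inc R2 by 3 -> R2=(0,2,3) value=5
Op 8: merge R1<->R2 -> R1=(2,9,3) R2=(2,9,3)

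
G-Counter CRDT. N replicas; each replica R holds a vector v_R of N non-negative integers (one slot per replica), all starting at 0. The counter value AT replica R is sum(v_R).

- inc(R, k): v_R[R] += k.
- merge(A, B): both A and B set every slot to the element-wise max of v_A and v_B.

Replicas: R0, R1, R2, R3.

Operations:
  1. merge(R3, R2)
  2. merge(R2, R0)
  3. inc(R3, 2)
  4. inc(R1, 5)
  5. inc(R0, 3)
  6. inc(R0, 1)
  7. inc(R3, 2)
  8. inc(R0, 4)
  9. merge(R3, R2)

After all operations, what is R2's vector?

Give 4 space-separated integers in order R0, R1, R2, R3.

Op 1: merge R3<->R2 -> R3=(0,0,0,0) R2=(0,0,0,0)
Op 2: merge R2<->R0 -> R2=(0,0,0,0) R0=(0,0,0,0)
Op 3: inc R3 by 2 -> R3=(0,0,0,2) value=2
Op 4: inc R1 by 5 -> R1=(0,5,0,0) value=5
Op 5: inc R0 by 3 -> R0=(3,0,0,0) value=3
Op 6: inc R0 by 1 -> R0=(4,0,0,0) value=4
Op 7: inc R3 by 2 -> R3=(0,0,0,4) value=4
Op 8: inc R0 by 4 -> R0=(8,0,0,0) value=8
Op 9: merge R3<->R2 -> R3=(0,0,0,4) R2=(0,0,0,4)

Answer: 0 0 0 4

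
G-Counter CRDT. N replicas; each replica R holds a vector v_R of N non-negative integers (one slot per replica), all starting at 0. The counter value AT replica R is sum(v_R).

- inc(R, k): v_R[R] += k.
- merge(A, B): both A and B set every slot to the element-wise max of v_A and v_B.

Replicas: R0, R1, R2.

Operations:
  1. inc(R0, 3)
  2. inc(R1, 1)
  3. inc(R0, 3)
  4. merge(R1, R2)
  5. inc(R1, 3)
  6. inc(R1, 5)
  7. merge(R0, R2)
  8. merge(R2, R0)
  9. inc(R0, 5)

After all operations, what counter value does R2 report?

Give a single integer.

Op 1: inc R0 by 3 -> R0=(3,0,0) value=3
Op 2: inc R1 by 1 -> R1=(0,1,0) value=1
Op 3: inc R0 by 3 -> R0=(6,0,0) value=6
Op 4: merge R1<->R2 -> R1=(0,1,0) R2=(0,1,0)
Op 5: inc R1 by 3 -> R1=(0,4,0) value=4
Op 6: inc R1 by 5 -> R1=(0,9,0) value=9
Op 7: merge R0<->R2 -> R0=(6,1,0) R2=(6,1,0)
Op 8: merge R2<->R0 -> R2=(6,1,0) R0=(6,1,0)
Op 9: inc R0 by 5 -> R0=(11,1,0) value=12

Answer: 7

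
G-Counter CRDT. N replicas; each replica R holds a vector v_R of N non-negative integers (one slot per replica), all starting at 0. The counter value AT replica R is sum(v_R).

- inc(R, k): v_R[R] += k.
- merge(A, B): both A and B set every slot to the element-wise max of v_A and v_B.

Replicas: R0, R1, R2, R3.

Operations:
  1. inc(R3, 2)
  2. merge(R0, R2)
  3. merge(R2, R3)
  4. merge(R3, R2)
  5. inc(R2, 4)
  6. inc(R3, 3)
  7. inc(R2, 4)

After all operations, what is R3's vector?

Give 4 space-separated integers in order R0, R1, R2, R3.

Op 1: inc R3 by 2 -> R3=(0,0,0,2) value=2
Op 2: merge R0<->R2 -> R0=(0,0,0,0) R2=(0,0,0,0)
Op 3: merge R2<->R3 -> R2=(0,0,0,2) R3=(0,0,0,2)
Op 4: merge R3<->R2 -> R3=(0,0,0,2) R2=(0,0,0,2)
Op 5: inc R2 by 4 -> R2=(0,0,4,2) value=6
Op 6: inc R3 by 3 -> R3=(0,0,0,5) value=5
Op 7: inc R2 by 4 -> R2=(0,0,8,2) value=10

Answer: 0 0 0 5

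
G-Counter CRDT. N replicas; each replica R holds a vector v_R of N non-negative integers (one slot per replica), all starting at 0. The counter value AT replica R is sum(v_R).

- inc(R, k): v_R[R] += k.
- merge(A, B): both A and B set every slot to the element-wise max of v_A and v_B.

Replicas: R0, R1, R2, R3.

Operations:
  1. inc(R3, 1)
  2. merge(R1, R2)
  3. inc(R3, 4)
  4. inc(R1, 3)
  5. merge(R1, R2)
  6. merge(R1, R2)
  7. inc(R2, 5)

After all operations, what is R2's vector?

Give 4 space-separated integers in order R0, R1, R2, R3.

Answer: 0 3 5 0

Derivation:
Op 1: inc R3 by 1 -> R3=(0,0,0,1) value=1
Op 2: merge R1<->R2 -> R1=(0,0,0,0) R2=(0,0,0,0)
Op 3: inc R3 by 4 -> R3=(0,0,0,5) value=5
Op 4: inc R1 by 3 -> R1=(0,3,0,0) value=3
Op 5: merge R1<->R2 -> R1=(0,3,0,0) R2=(0,3,0,0)
Op 6: merge R1<->R2 -> R1=(0,3,0,0) R2=(0,3,0,0)
Op 7: inc R2 by 5 -> R2=(0,3,5,0) value=8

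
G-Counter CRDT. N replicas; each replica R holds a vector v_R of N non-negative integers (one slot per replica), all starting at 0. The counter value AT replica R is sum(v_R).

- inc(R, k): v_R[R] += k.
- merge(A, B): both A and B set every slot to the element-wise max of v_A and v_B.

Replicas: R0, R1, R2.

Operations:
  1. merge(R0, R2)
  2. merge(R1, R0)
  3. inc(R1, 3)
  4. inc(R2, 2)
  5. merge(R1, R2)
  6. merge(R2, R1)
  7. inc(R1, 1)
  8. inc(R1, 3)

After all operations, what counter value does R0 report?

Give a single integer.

Op 1: merge R0<->R2 -> R0=(0,0,0) R2=(0,0,0)
Op 2: merge R1<->R0 -> R1=(0,0,0) R0=(0,0,0)
Op 3: inc R1 by 3 -> R1=(0,3,0) value=3
Op 4: inc R2 by 2 -> R2=(0,0,2) value=2
Op 5: merge R1<->R2 -> R1=(0,3,2) R2=(0,3,2)
Op 6: merge R2<->R1 -> R2=(0,3,2) R1=(0,3,2)
Op 7: inc R1 by 1 -> R1=(0,4,2) value=6
Op 8: inc R1 by 3 -> R1=(0,7,2) value=9

Answer: 0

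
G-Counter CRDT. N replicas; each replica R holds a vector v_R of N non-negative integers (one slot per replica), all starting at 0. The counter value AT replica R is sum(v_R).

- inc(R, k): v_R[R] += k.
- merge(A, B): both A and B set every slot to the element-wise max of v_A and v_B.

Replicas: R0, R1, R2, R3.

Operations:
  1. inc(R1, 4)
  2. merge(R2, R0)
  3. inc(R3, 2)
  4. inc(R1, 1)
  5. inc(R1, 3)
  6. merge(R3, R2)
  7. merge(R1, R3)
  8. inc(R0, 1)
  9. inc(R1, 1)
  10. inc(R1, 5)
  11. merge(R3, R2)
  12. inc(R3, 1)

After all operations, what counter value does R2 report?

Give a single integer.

Answer: 10

Derivation:
Op 1: inc R1 by 4 -> R1=(0,4,0,0) value=4
Op 2: merge R2<->R0 -> R2=(0,0,0,0) R0=(0,0,0,0)
Op 3: inc R3 by 2 -> R3=(0,0,0,2) value=2
Op 4: inc R1 by 1 -> R1=(0,5,0,0) value=5
Op 5: inc R1 by 3 -> R1=(0,8,0,0) value=8
Op 6: merge R3<->R2 -> R3=(0,0,0,2) R2=(0,0,0,2)
Op 7: merge R1<->R3 -> R1=(0,8,0,2) R3=(0,8,0,2)
Op 8: inc R0 by 1 -> R0=(1,0,0,0) value=1
Op 9: inc R1 by 1 -> R1=(0,9,0,2) value=11
Op 10: inc R1 by 5 -> R1=(0,14,0,2) value=16
Op 11: merge R3<->R2 -> R3=(0,8,0,2) R2=(0,8,0,2)
Op 12: inc R3 by 1 -> R3=(0,8,0,3) value=11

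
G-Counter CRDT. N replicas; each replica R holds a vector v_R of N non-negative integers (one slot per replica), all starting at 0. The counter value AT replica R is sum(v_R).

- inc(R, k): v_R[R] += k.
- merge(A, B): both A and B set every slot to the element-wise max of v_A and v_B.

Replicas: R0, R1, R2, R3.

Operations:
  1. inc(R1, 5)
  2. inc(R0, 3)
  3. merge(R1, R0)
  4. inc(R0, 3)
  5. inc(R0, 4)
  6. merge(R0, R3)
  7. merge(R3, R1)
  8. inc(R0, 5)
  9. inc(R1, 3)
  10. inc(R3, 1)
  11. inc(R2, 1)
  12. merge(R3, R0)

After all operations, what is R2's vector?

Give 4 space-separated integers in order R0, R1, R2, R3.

Answer: 0 0 1 0

Derivation:
Op 1: inc R1 by 5 -> R1=(0,5,0,0) value=5
Op 2: inc R0 by 3 -> R0=(3,0,0,0) value=3
Op 3: merge R1<->R0 -> R1=(3,5,0,0) R0=(3,5,0,0)
Op 4: inc R0 by 3 -> R0=(6,5,0,0) value=11
Op 5: inc R0 by 4 -> R0=(10,5,0,0) value=15
Op 6: merge R0<->R3 -> R0=(10,5,0,0) R3=(10,5,0,0)
Op 7: merge R3<->R1 -> R3=(10,5,0,0) R1=(10,5,0,0)
Op 8: inc R0 by 5 -> R0=(15,5,0,0) value=20
Op 9: inc R1 by 3 -> R1=(10,8,0,0) value=18
Op 10: inc R3 by 1 -> R3=(10,5,0,1) value=16
Op 11: inc R2 by 1 -> R2=(0,0,1,0) value=1
Op 12: merge R3<->R0 -> R3=(15,5,0,1) R0=(15,5,0,1)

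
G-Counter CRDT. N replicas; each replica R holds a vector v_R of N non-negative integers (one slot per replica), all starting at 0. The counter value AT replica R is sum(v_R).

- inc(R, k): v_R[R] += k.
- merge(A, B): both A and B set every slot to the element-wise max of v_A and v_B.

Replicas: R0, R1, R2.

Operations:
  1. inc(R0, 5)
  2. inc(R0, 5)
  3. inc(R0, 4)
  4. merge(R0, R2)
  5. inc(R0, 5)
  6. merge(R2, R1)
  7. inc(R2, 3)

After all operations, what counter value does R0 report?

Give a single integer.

Op 1: inc R0 by 5 -> R0=(5,0,0) value=5
Op 2: inc R0 by 5 -> R0=(10,0,0) value=10
Op 3: inc R0 by 4 -> R0=(14,0,0) value=14
Op 4: merge R0<->R2 -> R0=(14,0,0) R2=(14,0,0)
Op 5: inc R0 by 5 -> R0=(19,0,0) value=19
Op 6: merge R2<->R1 -> R2=(14,0,0) R1=(14,0,0)
Op 7: inc R2 by 3 -> R2=(14,0,3) value=17

Answer: 19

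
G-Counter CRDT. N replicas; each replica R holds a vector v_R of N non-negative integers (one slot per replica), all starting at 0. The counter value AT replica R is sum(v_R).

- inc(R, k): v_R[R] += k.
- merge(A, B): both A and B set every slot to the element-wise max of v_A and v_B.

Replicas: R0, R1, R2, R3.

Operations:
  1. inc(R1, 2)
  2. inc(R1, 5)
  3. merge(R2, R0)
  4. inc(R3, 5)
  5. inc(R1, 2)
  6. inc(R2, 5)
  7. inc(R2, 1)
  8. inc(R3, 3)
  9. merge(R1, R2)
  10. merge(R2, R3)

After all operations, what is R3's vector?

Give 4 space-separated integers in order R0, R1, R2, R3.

Op 1: inc R1 by 2 -> R1=(0,2,0,0) value=2
Op 2: inc R1 by 5 -> R1=(0,7,0,0) value=7
Op 3: merge R2<->R0 -> R2=(0,0,0,0) R0=(0,0,0,0)
Op 4: inc R3 by 5 -> R3=(0,0,0,5) value=5
Op 5: inc R1 by 2 -> R1=(0,9,0,0) value=9
Op 6: inc R2 by 5 -> R2=(0,0,5,0) value=5
Op 7: inc R2 by 1 -> R2=(0,0,6,0) value=6
Op 8: inc R3 by 3 -> R3=(0,0,0,8) value=8
Op 9: merge R1<->R2 -> R1=(0,9,6,0) R2=(0,9,6,0)
Op 10: merge R2<->R3 -> R2=(0,9,6,8) R3=(0,9,6,8)

Answer: 0 9 6 8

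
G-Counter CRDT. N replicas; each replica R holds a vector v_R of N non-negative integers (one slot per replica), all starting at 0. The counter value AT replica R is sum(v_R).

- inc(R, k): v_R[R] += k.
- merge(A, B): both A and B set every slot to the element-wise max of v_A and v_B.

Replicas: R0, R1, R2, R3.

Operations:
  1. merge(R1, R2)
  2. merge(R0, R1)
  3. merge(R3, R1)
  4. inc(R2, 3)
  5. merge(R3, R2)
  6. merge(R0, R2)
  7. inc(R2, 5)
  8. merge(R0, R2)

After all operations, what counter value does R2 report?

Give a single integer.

Answer: 8

Derivation:
Op 1: merge R1<->R2 -> R1=(0,0,0,0) R2=(0,0,0,0)
Op 2: merge R0<->R1 -> R0=(0,0,0,0) R1=(0,0,0,0)
Op 3: merge R3<->R1 -> R3=(0,0,0,0) R1=(0,0,0,0)
Op 4: inc R2 by 3 -> R2=(0,0,3,0) value=3
Op 5: merge R3<->R2 -> R3=(0,0,3,0) R2=(0,0,3,0)
Op 6: merge R0<->R2 -> R0=(0,0,3,0) R2=(0,0,3,0)
Op 7: inc R2 by 5 -> R2=(0,0,8,0) value=8
Op 8: merge R0<->R2 -> R0=(0,0,8,0) R2=(0,0,8,0)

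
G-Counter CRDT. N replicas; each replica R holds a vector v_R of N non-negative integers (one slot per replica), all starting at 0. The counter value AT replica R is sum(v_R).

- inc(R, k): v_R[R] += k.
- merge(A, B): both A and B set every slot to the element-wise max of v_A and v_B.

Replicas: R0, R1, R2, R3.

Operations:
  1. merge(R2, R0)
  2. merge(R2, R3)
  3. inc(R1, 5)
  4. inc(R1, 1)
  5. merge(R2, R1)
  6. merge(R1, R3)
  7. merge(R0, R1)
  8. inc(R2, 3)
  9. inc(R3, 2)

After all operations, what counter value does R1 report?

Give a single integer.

Answer: 6

Derivation:
Op 1: merge R2<->R0 -> R2=(0,0,0,0) R0=(0,0,0,0)
Op 2: merge R2<->R3 -> R2=(0,0,0,0) R3=(0,0,0,0)
Op 3: inc R1 by 5 -> R1=(0,5,0,0) value=5
Op 4: inc R1 by 1 -> R1=(0,6,0,0) value=6
Op 5: merge R2<->R1 -> R2=(0,6,0,0) R1=(0,6,0,0)
Op 6: merge R1<->R3 -> R1=(0,6,0,0) R3=(0,6,0,0)
Op 7: merge R0<->R1 -> R0=(0,6,0,0) R1=(0,6,0,0)
Op 8: inc R2 by 3 -> R2=(0,6,3,0) value=9
Op 9: inc R3 by 2 -> R3=(0,6,0,2) value=8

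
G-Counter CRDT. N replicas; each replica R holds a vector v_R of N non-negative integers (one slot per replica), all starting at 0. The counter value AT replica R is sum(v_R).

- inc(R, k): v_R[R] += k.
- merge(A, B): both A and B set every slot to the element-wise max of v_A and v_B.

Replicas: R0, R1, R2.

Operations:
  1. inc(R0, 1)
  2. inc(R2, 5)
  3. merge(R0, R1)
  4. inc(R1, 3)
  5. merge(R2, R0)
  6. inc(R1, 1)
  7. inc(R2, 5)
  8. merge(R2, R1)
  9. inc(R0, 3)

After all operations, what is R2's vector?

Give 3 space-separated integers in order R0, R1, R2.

Answer: 1 4 10

Derivation:
Op 1: inc R0 by 1 -> R0=(1,0,0) value=1
Op 2: inc R2 by 5 -> R2=(0,0,5) value=5
Op 3: merge R0<->R1 -> R0=(1,0,0) R1=(1,0,0)
Op 4: inc R1 by 3 -> R1=(1,3,0) value=4
Op 5: merge R2<->R0 -> R2=(1,0,5) R0=(1,0,5)
Op 6: inc R1 by 1 -> R1=(1,4,0) value=5
Op 7: inc R2 by 5 -> R2=(1,0,10) value=11
Op 8: merge R2<->R1 -> R2=(1,4,10) R1=(1,4,10)
Op 9: inc R0 by 3 -> R0=(4,0,5) value=9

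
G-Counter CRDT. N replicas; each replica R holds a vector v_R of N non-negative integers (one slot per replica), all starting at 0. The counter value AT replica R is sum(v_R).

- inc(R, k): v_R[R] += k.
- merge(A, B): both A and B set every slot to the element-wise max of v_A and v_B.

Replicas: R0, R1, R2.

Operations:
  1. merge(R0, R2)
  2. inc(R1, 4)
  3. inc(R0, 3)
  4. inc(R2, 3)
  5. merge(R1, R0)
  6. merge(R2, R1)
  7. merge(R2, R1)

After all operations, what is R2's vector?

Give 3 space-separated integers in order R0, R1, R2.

Answer: 3 4 3

Derivation:
Op 1: merge R0<->R2 -> R0=(0,0,0) R2=(0,0,0)
Op 2: inc R1 by 4 -> R1=(0,4,0) value=4
Op 3: inc R0 by 3 -> R0=(3,0,0) value=3
Op 4: inc R2 by 3 -> R2=(0,0,3) value=3
Op 5: merge R1<->R0 -> R1=(3,4,0) R0=(3,4,0)
Op 6: merge R2<->R1 -> R2=(3,4,3) R1=(3,4,3)
Op 7: merge R2<->R1 -> R2=(3,4,3) R1=(3,4,3)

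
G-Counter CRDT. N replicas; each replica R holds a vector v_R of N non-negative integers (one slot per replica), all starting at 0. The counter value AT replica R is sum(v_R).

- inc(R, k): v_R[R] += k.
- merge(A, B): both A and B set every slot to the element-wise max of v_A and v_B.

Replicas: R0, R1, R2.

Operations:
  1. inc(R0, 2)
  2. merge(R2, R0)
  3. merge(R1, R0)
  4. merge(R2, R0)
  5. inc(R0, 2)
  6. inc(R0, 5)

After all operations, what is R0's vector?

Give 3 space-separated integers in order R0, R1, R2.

Answer: 9 0 0

Derivation:
Op 1: inc R0 by 2 -> R0=(2,0,0) value=2
Op 2: merge R2<->R0 -> R2=(2,0,0) R0=(2,0,0)
Op 3: merge R1<->R0 -> R1=(2,0,0) R0=(2,0,0)
Op 4: merge R2<->R0 -> R2=(2,0,0) R0=(2,0,0)
Op 5: inc R0 by 2 -> R0=(4,0,0) value=4
Op 6: inc R0 by 5 -> R0=(9,0,0) value=9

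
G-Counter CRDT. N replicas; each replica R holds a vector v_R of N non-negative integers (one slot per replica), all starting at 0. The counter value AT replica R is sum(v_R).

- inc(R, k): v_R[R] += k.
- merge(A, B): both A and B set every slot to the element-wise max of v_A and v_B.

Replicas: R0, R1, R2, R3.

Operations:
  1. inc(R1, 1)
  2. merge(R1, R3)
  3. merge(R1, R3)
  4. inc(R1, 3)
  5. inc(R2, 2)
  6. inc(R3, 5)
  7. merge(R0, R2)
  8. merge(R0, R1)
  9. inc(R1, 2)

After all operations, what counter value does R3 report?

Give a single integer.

Answer: 6

Derivation:
Op 1: inc R1 by 1 -> R1=(0,1,0,0) value=1
Op 2: merge R1<->R3 -> R1=(0,1,0,0) R3=(0,1,0,0)
Op 3: merge R1<->R3 -> R1=(0,1,0,0) R3=(0,1,0,0)
Op 4: inc R1 by 3 -> R1=(0,4,0,0) value=4
Op 5: inc R2 by 2 -> R2=(0,0,2,0) value=2
Op 6: inc R3 by 5 -> R3=(0,1,0,5) value=6
Op 7: merge R0<->R2 -> R0=(0,0,2,0) R2=(0,0,2,0)
Op 8: merge R0<->R1 -> R0=(0,4,2,0) R1=(0,4,2,0)
Op 9: inc R1 by 2 -> R1=(0,6,2,0) value=8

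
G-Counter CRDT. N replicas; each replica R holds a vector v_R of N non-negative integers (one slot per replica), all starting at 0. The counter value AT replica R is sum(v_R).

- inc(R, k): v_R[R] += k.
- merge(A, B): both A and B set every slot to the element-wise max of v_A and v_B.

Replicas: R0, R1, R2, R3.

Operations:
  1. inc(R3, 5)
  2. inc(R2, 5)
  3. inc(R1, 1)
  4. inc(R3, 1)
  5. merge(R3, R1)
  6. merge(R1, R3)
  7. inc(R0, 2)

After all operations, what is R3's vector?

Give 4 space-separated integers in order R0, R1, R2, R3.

Answer: 0 1 0 6

Derivation:
Op 1: inc R3 by 5 -> R3=(0,0,0,5) value=5
Op 2: inc R2 by 5 -> R2=(0,0,5,0) value=5
Op 3: inc R1 by 1 -> R1=(0,1,0,0) value=1
Op 4: inc R3 by 1 -> R3=(0,0,0,6) value=6
Op 5: merge R3<->R1 -> R3=(0,1,0,6) R1=(0,1,0,6)
Op 6: merge R1<->R3 -> R1=(0,1,0,6) R3=(0,1,0,6)
Op 7: inc R0 by 2 -> R0=(2,0,0,0) value=2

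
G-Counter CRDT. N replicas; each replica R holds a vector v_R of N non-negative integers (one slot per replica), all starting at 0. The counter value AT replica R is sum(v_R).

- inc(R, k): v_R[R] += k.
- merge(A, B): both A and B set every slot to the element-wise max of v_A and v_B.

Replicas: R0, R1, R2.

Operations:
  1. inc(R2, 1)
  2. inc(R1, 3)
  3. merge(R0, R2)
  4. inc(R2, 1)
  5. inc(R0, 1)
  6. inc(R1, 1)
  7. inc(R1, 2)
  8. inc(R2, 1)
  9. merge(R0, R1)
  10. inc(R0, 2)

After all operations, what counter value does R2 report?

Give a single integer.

Answer: 3

Derivation:
Op 1: inc R2 by 1 -> R2=(0,0,1) value=1
Op 2: inc R1 by 3 -> R1=(0,3,0) value=3
Op 3: merge R0<->R2 -> R0=(0,0,1) R2=(0,0,1)
Op 4: inc R2 by 1 -> R2=(0,0,2) value=2
Op 5: inc R0 by 1 -> R0=(1,0,1) value=2
Op 6: inc R1 by 1 -> R1=(0,4,0) value=4
Op 7: inc R1 by 2 -> R1=(0,6,0) value=6
Op 8: inc R2 by 1 -> R2=(0,0,3) value=3
Op 9: merge R0<->R1 -> R0=(1,6,1) R1=(1,6,1)
Op 10: inc R0 by 2 -> R0=(3,6,1) value=10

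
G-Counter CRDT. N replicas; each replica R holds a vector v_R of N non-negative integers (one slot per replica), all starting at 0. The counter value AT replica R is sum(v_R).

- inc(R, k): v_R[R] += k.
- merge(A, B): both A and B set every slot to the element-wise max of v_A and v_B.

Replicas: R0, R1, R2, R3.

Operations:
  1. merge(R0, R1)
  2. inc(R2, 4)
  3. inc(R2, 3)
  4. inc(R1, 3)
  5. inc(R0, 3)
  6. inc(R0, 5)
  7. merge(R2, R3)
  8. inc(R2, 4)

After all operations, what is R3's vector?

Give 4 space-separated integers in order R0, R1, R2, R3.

Op 1: merge R0<->R1 -> R0=(0,0,0,0) R1=(0,0,0,0)
Op 2: inc R2 by 4 -> R2=(0,0,4,0) value=4
Op 3: inc R2 by 3 -> R2=(0,0,7,0) value=7
Op 4: inc R1 by 3 -> R1=(0,3,0,0) value=3
Op 5: inc R0 by 3 -> R0=(3,0,0,0) value=3
Op 6: inc R0 by 5 -> R0=(8,0,0,0) value=8
Op 7: merge R2<->R3 -> R2=(0,0,7,0) R3=(0,0,7,0)
Op 8: inc R2 by 4 -> R2=(0,0,11,0) value=11

Answer: 0 0 7 0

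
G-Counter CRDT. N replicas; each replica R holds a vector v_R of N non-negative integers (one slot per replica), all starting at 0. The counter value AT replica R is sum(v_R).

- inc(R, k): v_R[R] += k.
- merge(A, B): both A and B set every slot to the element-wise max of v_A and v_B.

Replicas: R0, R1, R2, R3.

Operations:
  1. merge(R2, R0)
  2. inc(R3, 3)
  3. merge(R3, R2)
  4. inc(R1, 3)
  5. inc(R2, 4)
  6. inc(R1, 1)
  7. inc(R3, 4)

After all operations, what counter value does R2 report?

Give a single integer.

Answer: 7

Derivation:
Op 1: merge R2<->R0 -> R2=(0,0,0,0) R0=(0,0,0,0)
Op 2: inc R3 by 3 -> R3=(0,0,0,3) value=3
Op 3: merge R3<->R2 -> R3=(0,0,0,3) R2=(0,0,0,3)
Op 4: inc R1 by 3 -> R1=(0,3,0,0) value=3
Op 5: inc R2 by 4 -> R2=(0,0,4,3) value=7
Op 6: inc R1 by 1 -> R1=(0,4,0,0) value=4
Op 7: inc R3 by 4 -> R3=(0,0,0,7) value=7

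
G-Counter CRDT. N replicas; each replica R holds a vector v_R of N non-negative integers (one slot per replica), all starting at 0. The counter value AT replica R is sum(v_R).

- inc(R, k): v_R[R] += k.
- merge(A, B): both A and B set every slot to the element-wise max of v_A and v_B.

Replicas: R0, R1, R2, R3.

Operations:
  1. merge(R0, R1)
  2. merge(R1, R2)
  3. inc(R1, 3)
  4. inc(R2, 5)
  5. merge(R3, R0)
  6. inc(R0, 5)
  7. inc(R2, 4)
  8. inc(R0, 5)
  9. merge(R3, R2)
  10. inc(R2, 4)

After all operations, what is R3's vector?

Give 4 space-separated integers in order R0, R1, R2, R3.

Answer: 0 0 9 0

Derivation:
Op 1: merge R0<->R1 -> R0=(0,0,0,0) R1=(0,0,0,0)
Op 2: merge R1<->R2 -> R1=(0,0,0,0) R2=(0,0,0,0)
Op 3: inc R1 by 3 -> R1=(0,3,0,0) value=3
Op 4: inc R2 by 5 -> R2=(0,0,5,0) value=5
Op 5: merge R3<->R0 -> R3=(0,0,0,0) R0=(0,0,0,0)
Op 6: inc R0 by 5 -> R0=(5,0,0,0) value=5
Op 7: inc R2 by 4 -> R2=(0,0,9,0) value=9
Op 8: inc R0 by 5 -> R0=(10,0,0,0) value=10
Op 9: merge R3<->R2 -> R3=(0,0,9,0) R2=(0,0,9,0)
Op 10: inc R2 by 4 -> R2=(0,0,13,0) value=13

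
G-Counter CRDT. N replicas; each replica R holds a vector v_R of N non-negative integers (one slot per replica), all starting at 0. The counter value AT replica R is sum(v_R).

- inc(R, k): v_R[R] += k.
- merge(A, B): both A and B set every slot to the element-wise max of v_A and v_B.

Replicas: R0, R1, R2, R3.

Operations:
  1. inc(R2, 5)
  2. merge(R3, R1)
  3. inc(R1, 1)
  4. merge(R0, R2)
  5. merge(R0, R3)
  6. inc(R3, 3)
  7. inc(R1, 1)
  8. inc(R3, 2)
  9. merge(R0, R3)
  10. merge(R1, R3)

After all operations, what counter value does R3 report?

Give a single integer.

Op 1: inc R2 by 5 -> R2=(0,0,5,0) value=5
Op 2: merge R3<->R1 -> R3=(0,0,0,0) R1=(0,0,0,0)
Op 3: inc R1 by 1 -> R1=(0,1,0,0) value=1
Op 4: merge R0<->R2 -> R0=(0,0,5,0) R2=(0,0,5,0)
Op 5: merge R0<->R3 -> R0=(0,0,5,0) R3=(0,0,5,0)
Op 6: inc R3 by 3 -> R3=(0,0,5,3) value=8
Op 7: inc R1 by 1 -> R1=(0,2,0,0) value=2
Op 8: inc R3 by 2 -> R3=(0,0,5,5) value=10
Op 9: merge R0<->R3 -> R0=(0,0,5,5) R3=(0,0,5,5)
Op 10: merge R1<->R3 -> R1=(0,2,5,5) R3=(0,2,5,5)

Answer: 12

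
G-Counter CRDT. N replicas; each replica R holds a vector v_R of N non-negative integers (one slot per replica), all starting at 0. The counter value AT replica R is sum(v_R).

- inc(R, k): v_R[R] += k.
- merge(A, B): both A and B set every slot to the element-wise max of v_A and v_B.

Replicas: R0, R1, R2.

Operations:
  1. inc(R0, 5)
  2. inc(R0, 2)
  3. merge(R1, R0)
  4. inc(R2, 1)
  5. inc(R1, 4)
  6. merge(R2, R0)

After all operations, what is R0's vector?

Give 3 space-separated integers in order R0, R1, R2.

Op 1: inc R0 by 5 -> R0=(5,0,0) value=5
Op 2: inc R0 by 2 -> R0=(7,0,0) value=7
Op 3: merge R1<->R0 -> R1=(7,0,0) R0=(7,0,0)
Op 4: inc R2 by 1 -> R2=(0,0,1) value=1
Op 5: inc R1 by 4 -> R1=(7,4,0) value=11
Op 6: merge R2<->R0 -> R2=(7,0,1) R0=(7,0,1)

Answer: 7 0 1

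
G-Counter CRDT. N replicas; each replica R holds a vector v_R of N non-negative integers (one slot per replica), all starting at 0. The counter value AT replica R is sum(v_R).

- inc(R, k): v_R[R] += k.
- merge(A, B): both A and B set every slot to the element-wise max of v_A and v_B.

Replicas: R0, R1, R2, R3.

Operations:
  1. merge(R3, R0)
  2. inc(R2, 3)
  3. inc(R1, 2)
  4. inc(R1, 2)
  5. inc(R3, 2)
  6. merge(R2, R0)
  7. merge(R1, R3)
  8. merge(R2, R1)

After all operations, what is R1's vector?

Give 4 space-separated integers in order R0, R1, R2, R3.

Op 1: merge R3<->R0 -> R3=(0,0,0,0) R0=(0,0,0,0)
Op 2: inc R2 by 3 -> R2=(0,0,3,0) value=3
Op 3: inc R1 by 2 -> R1=(0,2,0,0) value=2
Op 4: inc R1 by 2 -> R1=(0,4,0,0) value=4
Op 5: inc R3 by 2 -> R3=(0,0,0,2) value=2
Op 6: merge R2<->R0 -> R2=(0,0,3,0) R0=(0,0,3,0)
Op 7: merge R1<->R3 -> R1=(0,4,0,2) R3=(0,4,0,2)
Op 8: merge R2<->R1 -> R2=(0,4,3,2) R1=(0,4,3,2)

Answer: 0 4 3 2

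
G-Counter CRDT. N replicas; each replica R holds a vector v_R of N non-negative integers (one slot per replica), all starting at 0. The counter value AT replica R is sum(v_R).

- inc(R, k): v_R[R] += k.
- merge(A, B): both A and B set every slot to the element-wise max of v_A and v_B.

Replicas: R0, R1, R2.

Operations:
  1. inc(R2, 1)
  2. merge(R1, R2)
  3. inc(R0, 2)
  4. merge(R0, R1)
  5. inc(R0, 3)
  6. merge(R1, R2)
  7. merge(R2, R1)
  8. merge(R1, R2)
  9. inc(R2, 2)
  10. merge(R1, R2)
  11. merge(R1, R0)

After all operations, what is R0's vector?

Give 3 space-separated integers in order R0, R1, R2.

Answer: 5 0 3

Derivation:
Op 1: inc R2 by 1 -> R2=(0,0,1) value=1
Op 2: merge R1<->R2 -> R1=(0,0,1) R2=(0,0,1)
Op 3: inc R0 by 2 -> R0=(2,0,0) value=2
Op 4: merge R0<->R1 -> R0=(2,0,1) R1=(2,0,1)
Op 5: inc R0 by 3 -> R0=(5,0,1) value=6
Op 6: merge R1<->R2 -> R1=(2,0,1) R2=(2,0,1)
Op 7: merge R2<->R1 -> R2=(2,0,1) R1=(2,0,1)
Op 8: merge R1<->R2 -> R1=(2,0,1) R2=(2,0,1)
Op 9: inc R2 by 2 -> R2=(2,0,3) value=5
Op 10: merge R1<->R2 -> R1=(2,0,3) R2=(2,0,3)
Op 11: merge R1<->R0 -> R1=(5,0,3) R0=(5,0,3)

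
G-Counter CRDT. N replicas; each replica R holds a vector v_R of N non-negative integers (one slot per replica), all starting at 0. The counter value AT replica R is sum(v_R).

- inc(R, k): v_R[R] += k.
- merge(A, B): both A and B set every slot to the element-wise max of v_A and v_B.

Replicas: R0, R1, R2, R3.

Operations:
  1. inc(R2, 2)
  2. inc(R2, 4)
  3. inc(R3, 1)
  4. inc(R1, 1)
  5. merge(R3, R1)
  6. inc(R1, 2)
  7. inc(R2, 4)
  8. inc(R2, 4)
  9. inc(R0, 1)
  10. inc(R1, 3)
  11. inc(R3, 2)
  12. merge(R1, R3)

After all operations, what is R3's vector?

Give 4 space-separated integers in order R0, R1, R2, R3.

Op 1: inc R2 by 2 -> R2=(0,0,2,0) value=2
Op 2: inc R2 by 4 -> R2=(0,0,6,0) value=6
Op 3: inc R3 by 1 -> R3=(0,0,0,1) value=1
Op 4: inc R1 by 1 -> R1=(0,1,0,0) value=1
Op 5: merge R3<->R1 -> R3=(0,1,0,1) R1=(0,1,0,1)
Op 6: inc R1 by 2 -> R1=(0,3,0,1) value=4
Op 7: inc R2 by 4 -> R2=(0,0,10,0) value=10
Op 8: inc R2 by 4 -> R2=(0,0,14,0) value=14
Op 9: inc R0 by 1 -> R0=(1,0,0,0) value=1
Op 10: inc R1 by 3 -> R1=(0,6,0,1) value=7
Op 11: inc R3 by 2 -> R3=(0,1,0,3) value=4
Op 12: merge R1<->R3 -> R1=(0,6,0,3) R3=(0,6,0,3)

Answer: 0 6 0 3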